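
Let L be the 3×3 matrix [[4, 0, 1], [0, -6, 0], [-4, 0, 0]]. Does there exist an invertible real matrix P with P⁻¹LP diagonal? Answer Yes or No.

Characteristic polynomial: p(s) = s^3 + 2s^2 - 20s + 24 = (s - 2)^2(s + 6).
s = 2 has algebraic multiplicity 2; rank(L − 2I) = 2, so geometric multiplicity = 1.
Geometric multiplicity < algebraic multiplicity, so L is not diagonalizable.

No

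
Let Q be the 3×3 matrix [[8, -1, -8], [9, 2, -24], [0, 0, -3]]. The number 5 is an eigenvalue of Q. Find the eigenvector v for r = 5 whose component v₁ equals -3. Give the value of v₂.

Q − 5I = [[3, -1, -8], [9, -3, -24], [0, 0, -8]].
Solving (Q − 5I)v = 0 gives the eigenspace spanned by (-3, -9, 0).
With v₁ = -3, v = (-3, -9, 0), so v₂ = -9.

-9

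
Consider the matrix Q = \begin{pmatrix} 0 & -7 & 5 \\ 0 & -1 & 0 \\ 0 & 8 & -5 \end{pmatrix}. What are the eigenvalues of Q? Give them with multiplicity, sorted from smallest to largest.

-5, -1, 0

Characteristic polynomial: p(λ) = λ^3 + 6λ^2 + 5λ = λ(λ + 1)(λ + 5).
Roots (with multiplicity): -5, -1, 0.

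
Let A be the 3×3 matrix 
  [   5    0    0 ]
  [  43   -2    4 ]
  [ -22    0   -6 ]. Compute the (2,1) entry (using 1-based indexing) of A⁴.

Characteristic polynomial: r^3 + 3r^2 - 28r - 60 = (r - 5)(r + 2)(r + 6), so the eigenvalues are -6, -2, 5.
r=5: eigenvector (1, 5, -2).
r=-2: eigenvector (0, 1, 0).
r=-6: eigenvector (0, -1, 1).
P = [[1, 0, 0], [5, 1, -1], [-2, 0, 1]], D = diag(5, -2, -6), P⁻¹ = [[1, 0, 0], [-3, 1, 1], [2, 0, 1]].
A⁴ = P·diag(625, 16, 1296)·P⁻¹ = [[625, 0, 0], [485, 16, -1280], [1342, 0, 1296]].
The requested entry is 485.

485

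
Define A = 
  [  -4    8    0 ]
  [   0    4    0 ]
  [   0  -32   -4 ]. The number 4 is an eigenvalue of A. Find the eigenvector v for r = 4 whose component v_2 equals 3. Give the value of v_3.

A − 4I = [[-8, 8, 0], [0, 0, 0], [0, -32, -8]].
Solving (A − 4I)v = 0 gives the eigenspace spanned by (3, 3, -12).
With v_2 = 3, v = (3, 3, -12), so v_3 = -12.

-12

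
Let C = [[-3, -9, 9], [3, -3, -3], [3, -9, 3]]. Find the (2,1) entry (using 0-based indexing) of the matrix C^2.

-27

Characteristic polynomial: μ^3 + 3μ^2 - 36μ - 108 = (μ - 6)(μ + 3)(μ + 6), so the eigenvalues are -6, -3, 6.
μ=-6: eigenvector (0, -1, -1).
μ=6: eigenvector (1, 0, 1).
μ=-3: eigenvector (1, 1, 1).
P = [[0, 1, 1], [-1, 0, 1], [-1, 1, 1]], D = diag(-6, 6, -3), P⁻¹ = [[1, 0, -1], [0, -1, 1], [1, 1, -1]].
C² = P·diag(36, 36, 9)·P⁻¹ = [[9, -27, 27], [-27, 9, 27], [-27, -27, 63]].
The requested entry is -27.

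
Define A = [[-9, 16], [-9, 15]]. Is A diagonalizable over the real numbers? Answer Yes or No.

Characteristic polynomial: p(λ) = λ^2 - 6λ + 9 = (λ - 3)^2.
λ = 3 has algebraic multiplicity 2; rank(A − 3I) = 1, so geometric multiplicity = 1.
Geometric multiplicity < algebraic multiplicity, so A is not diagonalizable.

No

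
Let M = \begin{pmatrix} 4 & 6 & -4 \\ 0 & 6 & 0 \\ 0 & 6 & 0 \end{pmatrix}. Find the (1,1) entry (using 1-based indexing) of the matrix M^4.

256

Characteristic polynomial: μ^3 - 10μ^2 + 24μ = μ(μ - 6)(μ - 4), so the eigenvalues are 0, 4, 6.
μ=4: eigenvector (1, 0, 0).
μ=6: eigenvector (1, 1, 1).
μ=0: eigenvector (-1, 0, -1).
P = [[1, 1, -1], [0, 1, 0], [0, 1, -1]], D = diag(4, 6, 0), P⁻¹ = [[1, 0, -1], [0, 1, 0], [0, 1, -1]].
M⁴ = P·diag(256, 1296, 0)·P⁻¹ = [[256, 1296, -256], [0, 1296, 0], [0, 1296, 0]].
The requested entry is 256.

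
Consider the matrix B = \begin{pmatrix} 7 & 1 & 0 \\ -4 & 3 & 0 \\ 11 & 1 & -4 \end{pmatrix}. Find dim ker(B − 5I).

1

B − 5I = [[2, 1, 0], [-4, -2, 0], [11, 1, -9]].
This matrix has rank 2, so its null space has dimension 3 − 2 = 1.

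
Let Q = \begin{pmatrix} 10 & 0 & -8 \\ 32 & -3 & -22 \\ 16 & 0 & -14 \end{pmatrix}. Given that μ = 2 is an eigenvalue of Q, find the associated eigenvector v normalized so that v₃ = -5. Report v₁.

-5

Q − 2I = [[8, 0, -8], [32, -5, -22], [16, 0, -16]].
Solving (Q − 2I)v = 0 gives the eigenspace spanned by (-5, -10, -5).
With v₃ = -5, v = (-5, -10, -5), so v₁ = -5.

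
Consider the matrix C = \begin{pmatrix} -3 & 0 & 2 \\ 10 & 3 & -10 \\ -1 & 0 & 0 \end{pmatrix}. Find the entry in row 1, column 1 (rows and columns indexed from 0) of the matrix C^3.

27

Characteristic polynomial: s^3 - 7s - 6 = (s - 3)(s + 1)(s + 2), so the eigenvalues are -2, -1, 3.
s=-1: eigenvector (-1, 0, -1).
s=3: eigenvector (0, 1, 0).
s=-2: eigenvector (2, -2, 1).
P = [[-1, 0, 2], [0, 1, -2], [-1, 0, 1]], D = diag(-1, 3, -2), P⁻¹ = [[1, 0, -2], [2, 1, -2], [1, 0, -1]].
C³ = P·diag(-1, 27, -8)·P⁻¹ = [[-15, 0, 14], [70, 27, -70], [-7, 0, 6]].
The requested entry is 27.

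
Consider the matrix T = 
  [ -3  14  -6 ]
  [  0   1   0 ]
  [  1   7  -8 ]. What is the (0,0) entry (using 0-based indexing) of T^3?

Characteristic polynomial: λ^3 + 10λ^2 + 19λ - 30 = (λ - 1)(λ + 5)(λ + 6), so the eigenvalues are -6, -5, 1.
λ=-5: eigenvector (3, 0, 1).
λ=-6: eigenvector (2, 0, 1).
λ=1: eigenvector (2, 1, 1).
P = [[3, 2, 2], [0, 0, 1], [1, 1, 1]], D = diag(-5, -6, 1), P⁻¹ = [[1, 0, -2], [-1, -1, 3], [0, 1, 0]].
T³ = P·diag(-125, -216, 1)·P⁻¹ = [[57, 434, -546], [0, 1, 0], [91, 217, -398]].
The requested entry is 57.

57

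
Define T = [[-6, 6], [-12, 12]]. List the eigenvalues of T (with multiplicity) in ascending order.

0, 6

Characteristic polynomial: p(r) = r^2 - 6r = r(r - 6).
Roots (with multiplicity): 0, 6.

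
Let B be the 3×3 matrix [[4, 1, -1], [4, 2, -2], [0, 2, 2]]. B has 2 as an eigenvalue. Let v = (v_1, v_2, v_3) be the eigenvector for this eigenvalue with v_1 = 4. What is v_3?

8

B − 2I = [[2, 1, -1], [4, 0, -2], [0, 2, 0]].
Solving (B − 2I)v = 0 gives the eigenspace spanned by (4, 0, 8).
With v_1 = 4, v = (4, 0, 8), so v_3 = 8.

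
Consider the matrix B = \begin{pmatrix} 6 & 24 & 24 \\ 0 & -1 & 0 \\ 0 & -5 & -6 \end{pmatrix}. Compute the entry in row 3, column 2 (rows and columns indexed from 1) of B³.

-215

Characteristic polynomial: λ^3 + λ^2 - 36λ - 36 = (λ - 6)(λ + 1)(λ + 6), so the eigenvalues are -6, -1, 6.
λ=6: eigenvector (1, 0, 0).
λ=-1: eigenvector (0, 1, -1).
λ=-6: eigenvector (-2, 0, 1).
P = [[1, 0, -2], [0, 1, 0], [0, -1, 1]], D = diag(6, -1, -6), P⁻¹ = [[1, 2, 2], [0, 1, 0], [0, 1, 1]].
B³ = P·diag(216, -1, -216)·P⁻¹ = [[216, 864, 864], [0, -1, 0], [0, -215, -216]].
The requested entry is -215.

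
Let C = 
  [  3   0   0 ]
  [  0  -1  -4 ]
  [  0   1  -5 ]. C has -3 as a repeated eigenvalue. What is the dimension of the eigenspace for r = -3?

1

C + 3I = [[6, 0, 0], [0, 2, -4], [0, 1, -2]].
This matrix has rank 2, so its null space has dimension 3 − 2 = 1.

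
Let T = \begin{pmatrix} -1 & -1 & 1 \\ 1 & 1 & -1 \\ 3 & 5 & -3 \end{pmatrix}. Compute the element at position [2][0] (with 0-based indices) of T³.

Characteristic polynomial: λ^3 + 3λ^2 + 2λ = λ(λ + 1)(λ + 2), so the eigenvalues are -2, -1, 0.
λ=0: eigenvector (1, 0, 1).
λ=-1: eigenvector (-1, 1, 1).
λ=-2: eigenvector (-1, 1, 2).
P = [[1, -1, -1], [0, 1, 1], [1, 1, 2]], D = diag(0, -1, -2), P⁻¹ = [[1, 1, 0], [1, 3, -1], [-1, -2, 1]].
T³ = P·diag(0, -1, -8)·P⁻¹ = [[-7, -13, 7], [7, 13, -7], [15, 29, -15]].
The requested entry is 15.

15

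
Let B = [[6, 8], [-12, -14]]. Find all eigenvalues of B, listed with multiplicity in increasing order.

Characteristic polynomial: p(t) = t^2 + 8t + 12 = (t + 2)(t + 6).
Roots (with multiplicity): -6, -2.

-6, -2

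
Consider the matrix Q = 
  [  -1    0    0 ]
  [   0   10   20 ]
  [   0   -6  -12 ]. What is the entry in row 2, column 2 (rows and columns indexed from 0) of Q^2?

24

Characteristic polynomial: μ^3 + 3μ^2 + 2μ = μ(μ + 1)(μ + 2), so the eigenvalues are -2, -1, 0.
μ=-1: eigenvector (1, 0, 0).
μ=0: eigenvector (0, -2, 1).
μ=-2: eigenvector (0, -5, 3).
P = [[1, 0, 0], [0, -2, -5], [0, 1, 3]], D = diag(-1, 0, -2), P⁻¹ = [[1, 0, 0], [0, -3, -5], [0, 1, 2]].
Q² = P·diag(1, 0, 4)·P⁻¹ = [[1, 0, 0], [0, -20, -40], [0, 12, 24]].
The requested entry is 24.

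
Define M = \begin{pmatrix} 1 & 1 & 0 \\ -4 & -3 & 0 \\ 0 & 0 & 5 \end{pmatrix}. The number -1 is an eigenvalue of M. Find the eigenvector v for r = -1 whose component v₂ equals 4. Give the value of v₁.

M + 1I = [[2, 1, 0], [-4, -2, 0], [0, 0, 6]].
Solving (M + 1I)v = 0 gives the eigenspace spanned by (-2, 4, 0).
With v₂ = 4, v = (-2, 4, 0), so v₁ = -2.

-2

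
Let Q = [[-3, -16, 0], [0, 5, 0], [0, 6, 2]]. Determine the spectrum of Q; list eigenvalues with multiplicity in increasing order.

Characteristic polynomial: p(μ) = μ^3 - 4μ^2 - 11μ + 30 = (μ - 5)(μ - 2)(μ + 3).
Roots (with multiplicity): -3, 2, 5.

-3, 2, 5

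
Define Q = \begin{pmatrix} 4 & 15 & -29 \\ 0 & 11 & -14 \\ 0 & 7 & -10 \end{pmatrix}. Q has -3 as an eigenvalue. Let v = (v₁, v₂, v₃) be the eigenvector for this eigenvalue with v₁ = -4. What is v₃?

-2

Q + 3I = [[7, 15, -29], [0, 14, -14], [0, 7, -7]].
Solving (Q + 3I)v = 0 gives the eigenspace spanned by (-4, -2, -2).
With v₁ = -4, v = (-4, -2, -2), so v₃ = -2.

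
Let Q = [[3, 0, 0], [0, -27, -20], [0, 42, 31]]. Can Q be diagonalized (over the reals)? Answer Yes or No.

Characteristic polynomial: p(λ) = λ^3 - 7λ^2 + 15λ - 9 = (λ - 3)^2(λ - 1).
λ = 3 has algebraic multiplicity 2; rank(Q − 3I) = 1, so geometric multiplicity = 2.
Every eigenvalue has geometric = algebraic multiplicity, so Q is diagonalizable.

Yes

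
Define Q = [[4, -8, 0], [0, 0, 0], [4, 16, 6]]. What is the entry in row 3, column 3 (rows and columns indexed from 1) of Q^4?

1296

Characteristic polynomial: μ^3 - 10μ^2 + 24μ = μ(μ - 6)(μ - 4), so the eigenvalues are 0, 4, 6.
μ=6: eigenvector (0, 0, 1).
μ=0: eigenvector (2, 1, -4).
μ=4: eigenvector (1, 0, -2).
P = [[0, 2, 1], [0, 1, 0], [1, -4, -2]], D = diag(6, 0, 4), P⁻¹ = [[2, 0, 1], [0, 1, 0], [1, -2, 0]].
Q⁴ = P·diag(1296, 0, 256)·P⁻¹ = [[256, -512, 0], [0, 0, 0], [2080, 1024, 1296]].
The requested entry is 1296.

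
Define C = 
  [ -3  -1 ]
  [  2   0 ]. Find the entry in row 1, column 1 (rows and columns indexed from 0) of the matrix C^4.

Characteristic polynomial: r^2 + 3r + 2 = (r + 1)(r + 2), so the eigenvalues are -2, -1.
r=-1: eigenvector (-1, 2).
r=-2: eigenvector (-1, 1).
P = [[-1, -1], [2, 1]], D = diag(-1, -2), P⁻¹ = [[1, 1], [-2, -1]].
C⁴ = P·diag(1, 16)·P⁻¹ = [[31, 15], [-30, -14]].
The requested entry is -14.

-14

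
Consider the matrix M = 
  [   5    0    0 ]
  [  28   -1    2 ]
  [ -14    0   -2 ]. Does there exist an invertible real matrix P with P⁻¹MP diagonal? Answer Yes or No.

Characteristic polynomial: p(t) = t^3 - 2t^2 - 13t - 10 = (t - 5)(t + 1)(t + 2).
All 3 eigenvalues are distinct, so M is diagonalizable.

Yes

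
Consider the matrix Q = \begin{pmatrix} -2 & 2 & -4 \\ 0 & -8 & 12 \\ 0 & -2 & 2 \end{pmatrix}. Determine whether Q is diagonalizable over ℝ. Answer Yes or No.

Yes

Characteristic polynomial: p(r) = r^3 + 8r^2 + 20r + 16 = (r + 2)^2(r + 4).
r = -2 has algebraic multiplicity 2; rank(Q + 2I) = 1, so geometric multiplicity = 2.
Every eigenvalue has geometric = algebraic multiplicity, so Q is diagonalizable.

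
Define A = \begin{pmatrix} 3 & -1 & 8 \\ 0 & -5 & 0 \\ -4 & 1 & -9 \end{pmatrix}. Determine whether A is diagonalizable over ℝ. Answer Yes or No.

Characteristic polynomial: p(μ) = μ^3 + 11μ^2 + 35μ + 25 = (μ + 1)(μ + 5)^2.
μ = -5 has algebraic multiplicity 2; rank(A + 5I) = 2, so geometric multiplicity = 1.
Geometric multiplicity < algebraic multiplicity, so A is not diagonalizable.

No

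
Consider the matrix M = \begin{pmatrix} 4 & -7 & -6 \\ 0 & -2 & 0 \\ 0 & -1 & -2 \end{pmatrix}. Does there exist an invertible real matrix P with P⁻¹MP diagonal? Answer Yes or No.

Characteristic polynomial: p(r) = r^3 - 12r - 16 = (r - 4)(r + 2)^2.
r = -2 has algebraic multiplicity 2; rank(M + 2I) = 2, so geometric multiplicity = 1.
Geometric multiplicity < algebraic multiplicity, so M is not diagonalizable.

No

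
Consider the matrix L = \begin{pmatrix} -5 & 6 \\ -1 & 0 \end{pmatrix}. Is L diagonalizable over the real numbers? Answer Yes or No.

Yes

Characteristic polynomial: p(r) = r^2 + 5r + 6 = (r + 2)(r + 3).
All 2 eigenvalues are distinct, so L is diagonalizable.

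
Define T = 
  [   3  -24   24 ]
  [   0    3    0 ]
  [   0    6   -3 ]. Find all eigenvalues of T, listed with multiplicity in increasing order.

Characteristic polynomial: p(s) = s^3 - 3s^2 - 9s + 27 = (s - 3)^2(s + 3).
Roots (with multiplicity): -3, 3, 3.

-3, 3, 3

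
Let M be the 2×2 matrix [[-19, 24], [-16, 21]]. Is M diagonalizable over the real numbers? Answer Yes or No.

Characteristic polynomial: p(μ) = μ^2 - 2μ - 15 = (μ - 5)(μ + 3).
All 2 eigenvalues are distinct, so M is diagonalizable.

Yes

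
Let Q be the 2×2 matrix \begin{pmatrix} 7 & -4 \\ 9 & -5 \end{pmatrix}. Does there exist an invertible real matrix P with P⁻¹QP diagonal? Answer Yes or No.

No

Characteristic polynomial: p(t) = t^2 - 2t + 1 = (t - 1)^2.
t = 1 has algebraic multiplicity 2; rank(Q − 1I) = 1, so geometric multiplicity = 1.
Geometric multiplicity < algebraic multiplicity, so Q is not diagonalizable.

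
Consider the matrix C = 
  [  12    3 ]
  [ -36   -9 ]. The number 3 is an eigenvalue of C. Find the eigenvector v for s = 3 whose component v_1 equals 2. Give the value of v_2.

C − 3I = [[9, 3], [-36, -12]].
Solving (C − 3I)v = 0 gives the eigenspace spanned by (2, -6).
With v_1 = 2, v = (2, -6), so v_2 = -6.

-6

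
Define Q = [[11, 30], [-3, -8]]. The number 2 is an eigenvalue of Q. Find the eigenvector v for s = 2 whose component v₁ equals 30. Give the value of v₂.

Q − 2I = [[9, 30], [-3, -10]].
Solving (Q − 2I)v = 0 gives the eigenspace spanned by (30, -9).
With v₁ = 30, v = (30, -9), so v₂ = -9.

-9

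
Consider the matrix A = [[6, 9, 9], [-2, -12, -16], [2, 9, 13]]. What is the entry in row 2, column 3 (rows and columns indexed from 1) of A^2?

-34

Characteristic polynomial: λ^3 - 7λ^2 - 6λ + 72 = (λ - 6)(λ - 4)(λ + 3), so the eigenvalues are -3, 4, 6.
λ=6: eigenvector (1, -1, 1).
λ=-3: eigenvector (-1, 2, -1).
λ=4: eigenvector (0, -1, 1).
P = [[1, -1, 0], [-1, 2, -1], [1, -1, 1]], D = diag(6, -3, 4), P⁻¹ = [[1, 1, 1], [0, 1, 1], [-1, 0, 1]].
A² = P·diag(36, 9, 16)·P⁻¹ = [[36, 27, 27], [-20, -18, -34], [20, 27, 43]].
The requested entry is -34.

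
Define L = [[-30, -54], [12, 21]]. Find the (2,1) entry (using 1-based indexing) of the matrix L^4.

Characteristic polynomial: λ^2 + 9λ + 18 = (λ + 3)(λ + 6), so the eigenvalues are -6, -3.
λ=-6: eigenvector (9, -4).
λ=-3: eigenvector (-2, 1).
P = [[9, -2], [-4, 1]], D = diag(-6, -3), P⁻¹ = [[1, 2], [4, 9]].
L⁴ = P·diag(1296, 81)·P⁻¹ = [[11016, 21870], [-4860, -9639]].
The requested entry is -4860.

-4860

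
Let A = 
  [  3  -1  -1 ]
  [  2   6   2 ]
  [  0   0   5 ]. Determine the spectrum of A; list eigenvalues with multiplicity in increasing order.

Characteristic polynomial: p(t) = t^3 - 14t^2 + 65t - 100 = (t - 5)^2(t - 4).
Roots (with multiplicity): 4, 5, 5.

4, 5, 5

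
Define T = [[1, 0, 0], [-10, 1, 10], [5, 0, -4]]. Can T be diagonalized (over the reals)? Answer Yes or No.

Yes

Characteristic polynomial: p(λ) = λ^3 + 2λ^2 - 7λ + 4 = (λ - 1)^2(λ + 4).
λ = 1 has algebraic multiplicity 2; rank(T − 1I) = 1, so geometric multiplicity = 2.
Every eigenvalue has geometric = algebraic multiplicity, so T is diagonalizable.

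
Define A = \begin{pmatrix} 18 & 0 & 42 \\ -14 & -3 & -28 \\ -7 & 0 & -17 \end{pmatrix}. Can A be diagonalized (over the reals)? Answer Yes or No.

Yes

Characteristic polynomial: p(μ) = μ^3 + 2μ^2 - 15μ - 36 = (μ - 4)(μ + 3)^2.
μ = -3 has algebraic multiplicity 2; rank(A + 3I) = 1, so geometric multiplicity = 2.
Every eigenvalue has geometric = algebraic multiplicity, so A is diagonalizable.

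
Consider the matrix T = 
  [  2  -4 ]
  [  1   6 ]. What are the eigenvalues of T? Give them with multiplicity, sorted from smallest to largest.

Characteristic polynomial: p(λ) = λ^2 - 8λ + 16 = (λ - 4)^2.
Roots (with multiplicity): 4, 4.

4, 4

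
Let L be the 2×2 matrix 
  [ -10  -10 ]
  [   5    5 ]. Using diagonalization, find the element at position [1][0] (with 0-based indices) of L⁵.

Characteristic polynomial: s^2 + 5s = s(s + 5), so the eigenvalues are -5, 0.
s=0: eigenvector (1, -1).
s=-5: eigenvector (2, -1).
P = [[1, 2], [-1, -1]], D = diag(0, -5), P⁻¹ = [[-1, -2], [1, 1]].
L⁵ = P·diag(0, -3125)·P⁻¹ = [[-6250, -6250], [3125, 3125]].
The requested entry is 3125.

3125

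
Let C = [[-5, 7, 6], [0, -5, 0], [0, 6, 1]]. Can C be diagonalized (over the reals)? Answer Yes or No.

No

Characteristic polynomial: p(t) = t^3 + 9t^2 + 15t - 25 = (t - 1)(t + 5)^2.
t = -5 has algebraic multiplicity 2; rank(C + 5I) = 2, so geometric multiplicity = 1.
Geometric multiplicity < algebraic multiplicity, so C is not diagonalizable.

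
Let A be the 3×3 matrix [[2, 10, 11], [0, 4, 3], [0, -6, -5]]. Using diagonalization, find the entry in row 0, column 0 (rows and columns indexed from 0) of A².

Characteristic polynomial: s^3 - s^2 - 4s + 4 = (s - 2)(s - 1)(s + 2), so the eigenvalues are -2, 1, 2.
s=2: eigenvector (1, 0, 0).
s=-2: eigenvector (3, 1, -2).
s=1: eigenvector (1, 1, -1).
P = [[1, 3, 1], [0, 1, 1], [0, -2, -1]], D = diag(2, -2, 1), P⁻¹ = [[1, 1, 2], [0, -1, -1], [0, 2, 1]].
A² = P·diag(4, 4, 1)·P⁻¹ = [[4, -6, -3], [0, -2, -3], [0, 6, 7]].
The requested entry is 4.

4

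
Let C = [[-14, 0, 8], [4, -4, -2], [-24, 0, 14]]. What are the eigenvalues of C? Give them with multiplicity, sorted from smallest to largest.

-4, -2, 2

Characteristic polynomial: p(s) = s^3 + 4s^2 - 4s - 16 = (s - 2)(s + 2)(s + 4).
Roots (with multiplicity): -4, -2, 2.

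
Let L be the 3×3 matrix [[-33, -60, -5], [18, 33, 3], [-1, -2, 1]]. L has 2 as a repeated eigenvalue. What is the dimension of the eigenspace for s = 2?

L − 2I = [[-35, -60, -5], [18, 31, 3], [-1, -2, -1]].
This matrix has rank 2, so its null space has dimension 3 − 2 = 1.

1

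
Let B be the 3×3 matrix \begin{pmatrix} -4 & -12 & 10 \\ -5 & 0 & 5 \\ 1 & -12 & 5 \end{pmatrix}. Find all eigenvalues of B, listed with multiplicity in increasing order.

Characteristic polynomial: p(t) = t^3 - t^2 - 30t = t(t - 6)(t + 5).
Roots (with multiplicity): -5, 0, 6.

-5, 0, 6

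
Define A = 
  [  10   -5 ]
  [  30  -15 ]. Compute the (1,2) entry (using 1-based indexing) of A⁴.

625

Characteristic polynomial: r^2 + 5r = r(r + 5), so the eigenvalues are -5, 0.
r=-5: eigenvector (1, 3).
r=0: eigenvector (-1, -2).
P = [[1, -1], [3, -2]], D = diag(-5, 0), P⁻¹ = [[-2, 1], [-3, 1]].
A⁴ = P·diag(625, 0)·P⁻¹ = [[-1250, 625], [-3750, 1875]].
The requested entry is 625.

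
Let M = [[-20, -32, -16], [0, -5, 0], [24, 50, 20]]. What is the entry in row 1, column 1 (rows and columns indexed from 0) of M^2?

25

Characteristic polynomial: s^3 + 5s^2 - 16s - 80 = (s - 4)(s + 4)(s + 5), so the eigenvalues are -5, -4, 4.
s=-4: eigenvector (1, 0, -1).
s=4: eigenvector (-2, 0, 3).
s=-5: eigenvector (0, 1, -2).
P = [[1, -2, 0], [0, 0, 1], [-1, 3, -2]], D = diag(-4, 4, -5), P⁻¹ = [[3, 4, 2], [1, 2, 1], [0, 1, 0]].
M² = P·diag(16, 16, 25)·P⁻¹ = [[16, 0, 0], [0, 25, 0], [0, -18, 16]].
The requested entry is 25.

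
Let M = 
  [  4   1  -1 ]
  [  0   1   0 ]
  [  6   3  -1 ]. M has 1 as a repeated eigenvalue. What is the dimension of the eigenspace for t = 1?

1

M − 1I = [[3, 1, -1], [0, 0, 0], [6, 3, -2]].
This matrix has rank 2, so its null space has dimension 3 − 2 = 1.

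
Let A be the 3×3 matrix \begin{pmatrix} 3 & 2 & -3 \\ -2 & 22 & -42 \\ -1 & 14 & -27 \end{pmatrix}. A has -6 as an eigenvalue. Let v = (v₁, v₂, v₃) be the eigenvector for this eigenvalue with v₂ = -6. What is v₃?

-4

A + 6I = [[9, 2, -3], [-2, 28, -42], [-1, 14, -21]].
Solving (A + 6I)v = 0 gives the eigenspace spanned by (0, -6, -4).
With v₂ = -6, v = (0, -6, -4), so v₃ = -4.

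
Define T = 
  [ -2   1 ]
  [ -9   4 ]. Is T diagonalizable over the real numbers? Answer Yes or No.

Characteristic polynomial: p(s) = s^2 - 2s + 1 = (s - 1)^2.
s = 1 has algebraic multiplicity 2; rank(T − 1I) = 1, so geometric multiplicity = 1.
Geometric multiplicity < algebraic multiplicity, so T is not diagonalizable.

No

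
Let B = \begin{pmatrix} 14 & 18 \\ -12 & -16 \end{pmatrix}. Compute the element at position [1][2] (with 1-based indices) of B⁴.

Characteristic polynomial: r^2 + 2r - 8 = (r - 2)(r + 4), so the eigenvalues are -4, 2.
r=2: eigenvector (3, -2).
r=-4: eigenvector (-1, 1).
P = [[3, -1], [-2, 1]], D = diag(2, -4), P⁻¹ = [[1, 1], [2, 3]].
B⁴ = P·diag(16, 256)·P⁻¹ = [[-464, -720], [480, 736]].
The requested entry is -720.

-720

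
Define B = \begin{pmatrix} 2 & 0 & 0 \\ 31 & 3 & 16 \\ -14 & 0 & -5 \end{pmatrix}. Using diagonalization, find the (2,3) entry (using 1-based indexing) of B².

-32

Characteristic polynomial: t^3 - 19t + 30 = (t - 3)(t - 2)(t + 5), so the eigenvalues are -5, 2, 3.
t=2: eigenvector (1, 1, -2).
t=3: eigenvector (0, 1, 0).
t=-5: eigenvector (0, -2, 1).
P = [[1, 0, 0], [1, 1, -2], [-2, 0, 1]], D = diag(2, 3, -5), P⁻¹ = [[1, 0, 0], [3, 1, 2], [2, 0, 1]].
B² = P·diag(4, 9, 25)·P⁻¹ = [[4, 0, 0], [-69, 9, -32], [42, 0, 25]].
The requested entry is -32.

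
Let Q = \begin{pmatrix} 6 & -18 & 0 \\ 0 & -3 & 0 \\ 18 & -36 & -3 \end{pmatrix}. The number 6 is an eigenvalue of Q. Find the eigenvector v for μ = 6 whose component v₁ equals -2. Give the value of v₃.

-4

Q − 6I = [[0, -18, 0], [0, -9, 0], [18, -36, -9]].
Solving (Q − 6I)v = 0 gives the eigenspace spanned by (-2, 0, -4).
With v₁ = -2, v = (-2, 0, -4), so v₃ = -4.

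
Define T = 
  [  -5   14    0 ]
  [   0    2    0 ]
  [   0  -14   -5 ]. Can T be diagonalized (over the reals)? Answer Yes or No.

Characteristic polynomial: p(λ) = λ^3 + 8λ^2 + 5λ - 50 = (λ - 2)(λ + 5)^2.
λ = -5 has algebraic multiplicity 2; rank(T + 5I) = 1, so geometric multiplicity = 2.
Every eigenvalue has geometric = algebraic multiplicity, so T is diagonalizable.

Yes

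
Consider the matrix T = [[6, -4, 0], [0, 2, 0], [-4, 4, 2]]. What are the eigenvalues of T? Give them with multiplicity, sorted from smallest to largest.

Characteristic polynomial: p(s) = s^3 - 10s^2 + 28s - 24 = (s - 6)(s - 2)^2.
Roots (with multiplicity): 2, 2, 6.

2, 2, 6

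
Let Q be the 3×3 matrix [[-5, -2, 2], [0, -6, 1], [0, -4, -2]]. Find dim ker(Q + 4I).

Q + 4I = [[-1, -2, 2], [0, -2, 1], [0, -4, 2]].
This matrix has rank 2, so its null space has dimension 3 − 2 = 1.

1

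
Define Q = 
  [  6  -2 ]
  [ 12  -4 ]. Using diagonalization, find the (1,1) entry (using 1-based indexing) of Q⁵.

96

Characteristic polynomial: t^2 - 2t = t(t - 2), so the eigenvalues are 0, 2.
t=2: eigenvector (-1, -2).
t=0: eigenvector (1, 3).
P = [[-1, 1], [-2, 3]], D = diag(2, 0), P⁻¹ = [[-3, 1], [-2, 1]].
Q⁵ = P·diag(32, 0)·P⁻¹ = [[96, -32], [192, -64]].
The requested entry is 96.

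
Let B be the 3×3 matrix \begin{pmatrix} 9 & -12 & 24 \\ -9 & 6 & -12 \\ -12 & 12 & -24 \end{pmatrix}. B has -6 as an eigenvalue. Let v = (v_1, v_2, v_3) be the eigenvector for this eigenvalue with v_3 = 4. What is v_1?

-8

B + 6I = [[15, -12, 24], [-9, 12, -12], [-12, 12, -18]].
Solving (B + 6I)v = 0 gives the eigenspace spanned by (-8, -2, 4).
With v_3 = 4, v = (-8, -2, 4), so v_1 = -8.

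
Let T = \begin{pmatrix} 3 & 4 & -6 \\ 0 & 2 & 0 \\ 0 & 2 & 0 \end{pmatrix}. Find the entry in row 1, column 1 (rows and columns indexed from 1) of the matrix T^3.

Characteristic polynomial: μ^3 - 5μ^2 + 6μ = μ(μ - 3)(μ - 2), so the eigenvalues are 0, 2, 3.
μ=3: eigenvector (1, 0, 0).
μ=2: eigenvector (2, 1, 1).
μ=0: eigenvector (2, 0, 1).
P = [[1, 2, 2], [0, 1, 0], [0, 1, 1]], D = diag(3, 2, 0), P⁻¹ = [[1, 0, -2], [0, 1, 0], [0, -1, 1]].
T³ = P·diag(27, 8, 0)·P⁻¹ = [[27, 16, -54], [0, 8, 0], [0, 8, 0]].
The requested entry is 27.

27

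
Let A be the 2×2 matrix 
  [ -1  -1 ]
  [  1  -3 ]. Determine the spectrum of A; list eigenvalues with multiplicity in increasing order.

Characteristic polynomial: p(r) = r^2 + 4r + 4 = (r + 2)^2.
Roots (with multiplicity): -2, -2.

-2, -2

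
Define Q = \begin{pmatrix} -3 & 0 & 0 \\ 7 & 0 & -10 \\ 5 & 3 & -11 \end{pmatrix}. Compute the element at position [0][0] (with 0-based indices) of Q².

Characteristic polynomial: s^3 + 14s^2 + 63s + 90 = (s + 3)(s + 5)(s + 6), so the eigenvalues are -6, -5, -3.
s=-3: eigenvector (1, 1, 1).
s=-6: eigenvector (0, 5, 3).
s=-5: eigenvector (0, -2, -1).
P = [[1, 0, 0], [1, 5, -2], [1, 3, -1]], D = diag(-3, -6, -5), P⁻¹ = [[1, 0, 0], [-1, -1, 2], [-2, -3, 5]].
Q² = P·diag(9, 36, 25)·P⁻¹ = [[9, 0, 0], [-71, -30, 110], [-49, -33, 91]].
The requested entry is 9.

9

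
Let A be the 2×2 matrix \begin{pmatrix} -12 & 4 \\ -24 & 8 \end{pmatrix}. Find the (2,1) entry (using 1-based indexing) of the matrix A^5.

Characteristic polynomial: s^2 + 4s = s(s + 4), so the eigenvalues are -4, 0.
s=0: eigenvector (1, 3).
s=-4: eigenvector (1, 2).
P = [[1, 1], [3, 2]], D = diag(0, -4), P⁻¹ = [[-2, 1], [3, -1]].
A⁵ = P·diag(0, -1024)·P⁻¹ = [[-3072, 1024], [-6144, 2048]].
The requested entry is -6144.

-6144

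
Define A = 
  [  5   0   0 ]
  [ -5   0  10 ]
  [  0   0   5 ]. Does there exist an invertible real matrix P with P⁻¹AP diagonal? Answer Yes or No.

Yes

Characteristic polynomial: p(s) = s^3 - 10s^2 + 25s = s(s - 5)^2.
s = 5 has algebraic multiplicity 2; rank(A − 5I) = 1, so geometric multiplicity = 2.
Every eigenvalue has geometric = algebraic multiplicity, so A is diagonalizable.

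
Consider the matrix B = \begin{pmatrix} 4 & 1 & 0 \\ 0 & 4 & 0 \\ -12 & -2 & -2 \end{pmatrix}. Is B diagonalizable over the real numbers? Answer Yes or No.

No

Characteristic polynomial: p(r) = r^3 - 6r^2 + 32 = (r - 4)^2(r + 2).
r = 4 has algebraic multiplicity 2; rank(B − 4I) = 2, so geometric multiplicity = 1.
Geometric multiplicity < algebraic multiplicity, so B is not diagonalizable.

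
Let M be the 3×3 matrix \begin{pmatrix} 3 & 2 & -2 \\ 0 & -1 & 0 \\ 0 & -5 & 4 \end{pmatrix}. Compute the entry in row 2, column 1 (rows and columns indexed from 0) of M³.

Characteristic polynomial: t^3 - 6t^2 + 5t + 12 = (t - 4)(t - 3)(t + 1), so the eigenvalues are -1, 3, 4.
t=3: eigenvector (1, 0, 0).
t=4: eigenvector (-2, 0, 1).
t=-1: eigenvector (0, 1, 1).
P = [[1, -2, 0], [0, 0, 1], [0, 1, 1]], D = diag(3, 4, -1), P⁻¹ = [[1, -2, 2], [0, -1, 1], [0, 1, 0]].
M³ = P·diag(27, 64, -1)·P⁻¹ = [[27, 74, -74], [0, -1, 0], [0, -65, 64]].
The requested entry is -65.

-65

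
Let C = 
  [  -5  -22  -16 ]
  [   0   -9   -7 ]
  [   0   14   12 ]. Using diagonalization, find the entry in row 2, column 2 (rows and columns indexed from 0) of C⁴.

1234

Characteristic polynomial: μ^3 + 2μ^2 - 25μ - 50 = (μ - 5)(μ + 2)(μ + 5), so the eigenvalues are -5, -2, 5.
μ=-5: eigenvector (1, 0, 0).
μ=5: eigenvector (-1, -1, 2).
μ=-2: eigenvector (2, -1, 1).
P = [[1, -1, 2], [0, -1, -1], [0, 2, 1]], D = diag(-5, 5, -2), P⁻¹ = [[1, 5, 3], [0, 1, 1], [0, -2, -1]].
C⁴ = P·diag(625, 625, 16)·P⁻¹ = [[625, 2436, 1218], [0, -593, -609], [0, 1218, 1234]].
The requested entry is 1234.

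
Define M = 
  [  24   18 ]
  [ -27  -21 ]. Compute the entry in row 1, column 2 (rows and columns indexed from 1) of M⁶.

91854

Characteristic polynomial: s^2 - 3s - 18 = (s - 6)(s + 3), so the eigenvalues are -3, 6.
s=-3: eigenvector (-2, 3).
s=6: eigenvector (-1, 1).
P = [[-2, -1], [3, 1]], D = diag(-3, 6), P⁻¹ = [[1, 1], [-3, -2]].
M⁶ = P·diag(729, 46656)·P⁻¹ = [[138510, 91854], [-137781, -91125]].
The requested entry is 91854.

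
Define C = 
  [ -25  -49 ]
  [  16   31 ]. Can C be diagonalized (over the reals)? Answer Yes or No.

No

Characteristic polynomial: p(λ) = λ^2 - 6λ + 9 = (λ - 3)^2.
λ = 3 has algebraic multiplicity 2; rank(C − 3I) = 1, so geometric multiplicity = 1.
Geometric multiplicity < algebraic multiplicity, so C is not diagonalizable.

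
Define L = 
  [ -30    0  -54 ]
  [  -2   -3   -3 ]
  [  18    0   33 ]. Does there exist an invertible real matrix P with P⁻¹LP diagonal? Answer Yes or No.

Characteristic polynomial: p(t) = t^3 - 27t - 54 = (t - 6)(t + 3)^2.
t = -3 has algebraic multiplicity 2; rank(L + 3I) = 2, so geometric multiplicity = 1.
Geometric multiplicity < algebraic multiplicity, so L is not diagonalizable.

No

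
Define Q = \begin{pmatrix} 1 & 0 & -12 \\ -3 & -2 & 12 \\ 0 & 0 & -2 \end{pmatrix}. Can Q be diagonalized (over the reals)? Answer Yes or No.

Yes

Characteristic polynomial: p(r) = r^3 + 3r^2 - 4 = (r - 1)(r + 2)^2.
r = -2 has algebraic multiplicity 2; rank(Q + 2I) = 1, so geometric multiplicity = 2.
Every eigenvalue has geometric = algebraic multiplicity, so Q is diagonalizable.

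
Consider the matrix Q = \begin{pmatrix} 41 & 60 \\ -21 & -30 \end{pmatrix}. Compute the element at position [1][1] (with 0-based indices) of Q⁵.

Characteristic polynomial: λ^2 - 11λ + 30 = (λ - 6)(λ - 5), so the eigenvalues are 5, 6.
λ=5: eigenvector (-5, 3).
λ=6: eigenvector (-12, 7).
P = [[-5, -12], [3, 7]], D = diag(5, 6), P⁻¹ = [[7, 12], [-3, -5]].
Q⁵ = P·diag(3125, 7776)·P⁻¹ = [[170561, 279060], [-97671, -159660]].
The requested entry is -159660.

-159660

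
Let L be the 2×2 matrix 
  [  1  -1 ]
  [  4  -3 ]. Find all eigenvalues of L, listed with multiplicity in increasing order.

-1, -1

Characteristic polynomial: p(r) = r^2 + 2r + 1 = (r + 1)^2.
Roots (with multiplicity): -1, -1.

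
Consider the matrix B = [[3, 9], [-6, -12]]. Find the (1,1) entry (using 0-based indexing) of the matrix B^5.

-22842

Characteristic polynomial: r^2 + 9r + 18 = (r + 3)(r + 6), so the eigenvalues are -6, -3.
r=-6: eigenvector (-1, 1).
r=-3: eigenvector (3, -2).
P = [[-1, 3], [1, -2]], D = diag(-6, -3), P⁻¹ = [[2, 3], [1, 1]].
B⁵ = P·diag(-7776, -243)·P⁻¹ = [[14823, 22599], [-15066, -22842]].
The requested entry is -22842.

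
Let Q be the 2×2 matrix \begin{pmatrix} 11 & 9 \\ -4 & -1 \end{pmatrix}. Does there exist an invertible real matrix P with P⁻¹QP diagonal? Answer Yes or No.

Characteristic polynomial: p(μ) = μ^2 - 10μ + 25 = (μ - 5)^2.
μ = 5 has algebraic multiplicity 2; rank(Q − 5I) = 1, so geometric multiplicity = 1.
Geometric multiplicity < algebraic multiplicity, so Q is not diagonalizable.

No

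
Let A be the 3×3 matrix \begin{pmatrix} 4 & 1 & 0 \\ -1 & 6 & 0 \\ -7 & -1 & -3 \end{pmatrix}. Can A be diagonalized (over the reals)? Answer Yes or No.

Characteristic polynomial: p(t) = t^3 - 7t^2 - 5t + 75 = (t - 5)^2(t + 3).
t = 5 has algebraic multiplicity 2; rank(A − 5I) = 2, so geometric multiplicity = 1.
Geometric multiplicity < algebraic multiplicity, so A is not diagonalizable.

No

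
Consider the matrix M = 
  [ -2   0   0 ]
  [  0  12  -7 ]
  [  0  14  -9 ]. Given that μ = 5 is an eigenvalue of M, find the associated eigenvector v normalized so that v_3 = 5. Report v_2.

5

M − 5I = [[-7, 0, 0], [0, 7, -7], [0, 14, -14]].
Solving (M − 5I)v = 0 gives the eigenspace spanned by (0, 5, 5).
With v_3 = 5, v = (0, 5, 5), so v_2 = 5.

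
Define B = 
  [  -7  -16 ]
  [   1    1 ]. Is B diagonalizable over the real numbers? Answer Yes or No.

Characteristic polynomial: p(λ) = λ^2 + 6λ + 9 = (λ + 3)^2.
λ = -3 has algebraic multiplicity 2; rank(B + 3I) = 1, so geometric multiplicity = 1.
Geometric multiplicity < algebraic multiplicity, so B is not diagonalizable.

No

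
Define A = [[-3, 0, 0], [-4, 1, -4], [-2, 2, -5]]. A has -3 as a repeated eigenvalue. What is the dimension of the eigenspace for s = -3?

A + 3I = [[0, 0, 0], [-4, 4, -4], [-2, 2, -2]].
This matrix has rank 1, so its null space has dimension 3 − 1 = 2.

2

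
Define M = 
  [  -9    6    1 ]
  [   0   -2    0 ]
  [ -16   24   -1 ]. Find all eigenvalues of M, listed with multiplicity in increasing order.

Characteristic polynomial: p(λ) = λ^3 + 12λ^2 + 45λ + 50 = (λ + 2)(λ + 5)^2.
Roots (with multiplicity): -5, -5, -2.

-5, -5, -2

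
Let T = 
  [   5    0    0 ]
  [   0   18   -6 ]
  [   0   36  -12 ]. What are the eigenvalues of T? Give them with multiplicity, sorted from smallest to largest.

Characteristic polynomial: p(s) = s^3 - 11s^2 + 30s = s(s - 6)(s - 5).
Roots (with multiplicity): 0, 5, 6.

0, 5, 6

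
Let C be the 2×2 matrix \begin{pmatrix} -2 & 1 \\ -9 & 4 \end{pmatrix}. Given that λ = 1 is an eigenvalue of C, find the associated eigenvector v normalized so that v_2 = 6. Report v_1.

2

C − 1I = [[-3, 1], [-9, 3]].
Solving (C − 1I)v = 0 gives the eigenspace spanned by (2, 6).
With v_2 = 6, v = (2, 6), so v_1 = 2.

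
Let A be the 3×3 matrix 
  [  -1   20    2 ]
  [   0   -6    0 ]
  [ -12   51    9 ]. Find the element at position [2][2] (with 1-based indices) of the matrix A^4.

Characteristic polynomial: t^3 - 2t^2 - 33t + 90 = (t - 5)(t - 3)(t + 6), so the eigenvalues are -6, 3, 5.
t=-6: eigenvector (-2, 1, -5).
t=3: eigenvector (1, 0, 2).
t=5: eigenvector (1, 0, 3).
P = [[-2, 1, 1], [1, 0, 0], [-5, 2, 3]], D = diag(-6, 3, 5), P⁻¹ = [[0, 1, 0], [3, 1, -1], [-2, 1, 1]].
A⁴ = P·diag(1296, 81, 625)·P⁻¹ = [[-1007, -1886, 544], [0, 1296, 0], [-3264, -4443, 1713]].
The requested entry is 1296.

1296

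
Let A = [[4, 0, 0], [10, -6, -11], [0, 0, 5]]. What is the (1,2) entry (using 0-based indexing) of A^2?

11

Characteristic polynomial: μ^3 - 3μ^2 - 34μ + 120 = (μ - 5)(μ - 4)(μ + 6), so the eigenvalues are -6, 4, 5.
μ=4: eigenvector (1, 1, 0).
μ=-6: eigenvector (0, 1, 0).
μ=5: eigenvector (0, -1, 1).
P = [[1, 0, 0], [1, 1, -1], [0, 0, 1]], D = diag(4, -6, 5), P⁻¹ = [[1, 0, 0], [-1, 1, 1], [0, 0, 1]].
A² = P·diag(16, 36, 25)·P⁻¹ = [[16, 0, 0], [-20, 36, 11], [0, 0, 25]].
The requested entry is 11.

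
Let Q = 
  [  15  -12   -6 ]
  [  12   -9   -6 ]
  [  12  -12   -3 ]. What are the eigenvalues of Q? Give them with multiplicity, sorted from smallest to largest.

Characteristic polynomial: p(s) = s^3 - 3s^2 - 9s + 27 = (s - 3)^2(s + 3).
Roots (with multiplicity): -3, 3, 3.

-3, 3, 3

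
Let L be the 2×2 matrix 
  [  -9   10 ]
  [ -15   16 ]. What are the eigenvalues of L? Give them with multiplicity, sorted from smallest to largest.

Characteristic polynomial: p(s) = s^2 - 7s + 6 = (s - 6)(s - 1).
Roots (with multiplicity): 1, 6.

1, 6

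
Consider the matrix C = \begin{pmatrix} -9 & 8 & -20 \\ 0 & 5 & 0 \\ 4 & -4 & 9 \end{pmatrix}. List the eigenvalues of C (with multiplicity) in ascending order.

-1, 1, 5

Characteristic polynomial: p(λ) = λ^3 - 5λ^2 - λ + 5 = (λ - 5)(λ - 1)(λ + 1).
Roots (with multiplicity): -1, 1, 5.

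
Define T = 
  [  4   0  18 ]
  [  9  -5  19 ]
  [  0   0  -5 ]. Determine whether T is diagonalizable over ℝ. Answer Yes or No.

Characteristic polynomial: p(μ) = μ^3 + 6μ^2 - 15μ - 100 = (μ - 4)(μ + 5)^2.
μ = -5 has algebraic multiplicity 2; rank(T + 5I) = 2, so geometric multiplicity = 1.
Geometric multiplicity < algebraic multiplicity, so T is not diagonalizable.

No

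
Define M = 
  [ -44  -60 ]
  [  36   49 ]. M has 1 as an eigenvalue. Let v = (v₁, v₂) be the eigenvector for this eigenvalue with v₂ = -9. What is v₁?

M − 1I = [[-45, -60], [36, 48]].
Solving (M − 1I)v = 0 gives the eigenspace spanned by (12, -9).
With v₂ = -9, v = (12, -9), so v₁ = 12.

12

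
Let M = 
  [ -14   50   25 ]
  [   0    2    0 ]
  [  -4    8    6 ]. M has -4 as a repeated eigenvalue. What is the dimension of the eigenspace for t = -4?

M + 4I = [[-10, 50, 25], [0, 6, 0], [-4, 8, 10]].
This matrix has rank 2, so its null space has dimension 3 − 2 = 1.

1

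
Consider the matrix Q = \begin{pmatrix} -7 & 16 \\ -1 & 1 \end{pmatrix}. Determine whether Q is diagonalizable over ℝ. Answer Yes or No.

No

Characteristic polynomial: p(μ) = μ^2 + 6μ + 9 = (μ + 3)^2.
μ = -3 has algebraic multiplicity 2; rank(Q + 3I) = 1, so geometric multiplicity = 1.
Geometric multiplicity < algebraic multiplicity, so Q is not diagonalizable.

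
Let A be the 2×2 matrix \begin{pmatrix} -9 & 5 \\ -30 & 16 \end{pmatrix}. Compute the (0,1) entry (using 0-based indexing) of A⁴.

Characteristic polynomial: μ^2 - 7μ + 6 = (μ - 6)(μ - 1), so the eigenvalues are 1, 6.
μ=6: eigenvector (1, 3).
μ=1: eigenvector (-1, -2).
P = [[1, -1], [3, -2]], D = diag(6, 1), P⁻¹ = [[-2, 1], [-3, 1]].
A⁴ = P·diag(1296, 1)·P⁻¹ = [[-2589, 1295], [-7770, 3886]].
The requested entry is 1295.

1295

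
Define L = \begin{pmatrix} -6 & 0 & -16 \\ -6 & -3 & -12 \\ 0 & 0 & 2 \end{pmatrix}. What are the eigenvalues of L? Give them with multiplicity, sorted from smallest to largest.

Characteristic polynomial: p(λ) = λ^3 + 7λ^2 - 36 = (λ - 2)(λ + 3)(λ + 6).
Roots (with multiplicity): -6, -3, 2.

-6, -3, 2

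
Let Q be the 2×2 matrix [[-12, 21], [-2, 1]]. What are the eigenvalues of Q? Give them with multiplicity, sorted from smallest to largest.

-6, -5

Characteristic polynomial: p(μ) = μ^2 + 11μ + 30 = (μ + 5)(μ + 6).
Roots (with multiplicity): -6, -5.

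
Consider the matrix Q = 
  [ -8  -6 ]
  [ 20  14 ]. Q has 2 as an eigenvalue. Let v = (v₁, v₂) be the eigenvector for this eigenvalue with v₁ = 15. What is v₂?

-25

Q − 2I = [[-10, -6], [20, 12]].
Solving (Q − 2I)v = 0 gives the eigenspace spanned by (15, -25).
With v₁ = 15, v = (15, -25), so v₂ = -25.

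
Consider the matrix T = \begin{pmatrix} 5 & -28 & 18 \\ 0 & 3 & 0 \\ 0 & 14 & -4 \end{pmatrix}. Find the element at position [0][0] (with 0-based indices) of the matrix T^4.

625

Characteristic polynomial: λ^3 - 4λ^2 - 17λ + 60 = (λ - 5)(λ - 3)(λ + 4), so the eigenvalues are -4, 3, 5.
λ=5: eigenvector (1, 0, 0).
λ=3: eigenvector (-4, 1, 2).
λ=-4: eigenvector (-2, 0, 1).
P = [[1, -4, -2], [0, 1, 0], [0, 2, 1]], D = diag(5, 3, -4), P⁻¹ = [[1, 0, 2], [0, 1, 0], [0, -2, 1]].
T⁴ = P·diag(625, 81, 256)·P⁻¹ = [[625, 700, 738], [0, 81, 0], [0, -350, 256]].
The requested entry is 625.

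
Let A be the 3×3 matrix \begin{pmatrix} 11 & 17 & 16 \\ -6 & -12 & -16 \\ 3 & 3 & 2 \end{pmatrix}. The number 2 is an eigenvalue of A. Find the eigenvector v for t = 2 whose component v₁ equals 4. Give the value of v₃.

2

A − 2I = [[9, 17, 16], [-6, -14, -16], [3, 3, 0]].
Solving (A − 2I)v = 0 gives the eigenspace spanned by (4, -4, 2).
With v₁ = 4, v = (4, -4, 2), so v₃ = 2.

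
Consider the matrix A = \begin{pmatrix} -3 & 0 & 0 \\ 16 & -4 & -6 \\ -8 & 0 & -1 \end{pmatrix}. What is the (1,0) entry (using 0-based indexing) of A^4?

Characteristic polynomial: r^3 + 8r^2 + 19r + 12 = (r + 1)(r + 3)(r + 4), so the eigenvalues are -4, -3, -1.
r=-4: eigenvector (0, 1, 0).
r=-3: eigenvector (1, -8, 4).
r=-1: eigenvector (0, -2, 1).
P = [[0, 1, 0], [1, -8, -2], [0, 4, 1]], D = diag(-4, -3, -1), P⁻¹ = [[0, 1, 2], [1, 0, 0], [-4, 0, 1]].
A⁴ = P·diag(256, 81, 1)·P⁻¹ = [[81, 0, 0], [-640, 256, 510], [320, 0, 1]].
The requested entry is -640.

-640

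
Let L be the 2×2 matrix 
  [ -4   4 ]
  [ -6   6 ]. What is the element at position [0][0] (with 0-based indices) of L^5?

-64

Characteristic polynomial: μ^2 - 2μ = μ(μ - 2), so the eigenvalues are 0, 2.
μ=0: eigenvector (1, 1).
μ=2: eigenvector (-2, -3).
P = [[1, -2], [1, -3]], D = diag(0, 2), P⁻¹ = [[3, -2], [1, -1]].
L⁵ = P·diag(0, 32)·P⁻¹ = [[-64, 64], [-96, 96]].
The requested entry is -64.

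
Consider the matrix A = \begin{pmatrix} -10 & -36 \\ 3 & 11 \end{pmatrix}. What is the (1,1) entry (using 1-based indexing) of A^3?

Characteristic polynomial: s^2 - s - 2 = (s - 2)(s + 1), so the eigenvalues are -1, 2.
s=-1: eigenvector (4, -1).
s=2: eigenvector (-3, 1).
P = [[4, -3], [-1, 1]], D = diag(-1, 2), P⁻¹ = [[1, 3], [1, 4]].
A³ = P·diag(-1, 8)·P⁻¹ = [[-28, -108], [9, 35]].
The requested entry is -28.

-28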